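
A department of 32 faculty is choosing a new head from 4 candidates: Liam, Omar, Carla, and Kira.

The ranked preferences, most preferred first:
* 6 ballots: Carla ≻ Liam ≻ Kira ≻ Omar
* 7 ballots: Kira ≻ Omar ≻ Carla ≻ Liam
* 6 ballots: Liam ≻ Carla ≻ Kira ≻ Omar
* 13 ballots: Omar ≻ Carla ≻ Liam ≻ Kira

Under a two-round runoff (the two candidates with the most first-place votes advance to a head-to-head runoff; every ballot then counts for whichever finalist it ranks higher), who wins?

Round 1 first-place votes: Liam 6, Omar 13, Carla 6, Kira 7. Omar and Kira advance.
Runoff: Omar is ranked above Kira on 13 ballots, Kira above Omar on 19.

Kira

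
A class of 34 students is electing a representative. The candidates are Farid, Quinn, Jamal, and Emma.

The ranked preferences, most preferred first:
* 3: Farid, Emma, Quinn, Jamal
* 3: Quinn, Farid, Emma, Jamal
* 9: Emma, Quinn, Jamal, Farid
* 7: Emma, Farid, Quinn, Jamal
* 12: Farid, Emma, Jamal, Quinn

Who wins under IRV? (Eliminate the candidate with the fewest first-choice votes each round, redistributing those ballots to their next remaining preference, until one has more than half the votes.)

Farid

Round 1: Farid 15, Quinn 3, Jamal 0, Emma 16. Jamal eliminated.
Round 2: Farid 15, Quinn 3, Emma 16. Quinn eliminated.
Round 3: Farid 18, Emma 16. Farid has a majority (≥18).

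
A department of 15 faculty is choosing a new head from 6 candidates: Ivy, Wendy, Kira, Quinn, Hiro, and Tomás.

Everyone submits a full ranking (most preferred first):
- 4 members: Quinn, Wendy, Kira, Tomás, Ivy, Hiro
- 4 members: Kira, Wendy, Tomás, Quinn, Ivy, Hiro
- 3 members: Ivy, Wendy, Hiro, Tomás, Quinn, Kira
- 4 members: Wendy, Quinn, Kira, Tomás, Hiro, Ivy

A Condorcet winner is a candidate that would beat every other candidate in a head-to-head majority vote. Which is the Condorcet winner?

Wendy

Wendy vs Ivy: 12–3
Wendy vs Kira: 11–4
Wendy vs Quinn: 11–4
Wendy vs Hiro: 15–0
Wendy vs Tomás: 15–0
Wendy beats every other candidate.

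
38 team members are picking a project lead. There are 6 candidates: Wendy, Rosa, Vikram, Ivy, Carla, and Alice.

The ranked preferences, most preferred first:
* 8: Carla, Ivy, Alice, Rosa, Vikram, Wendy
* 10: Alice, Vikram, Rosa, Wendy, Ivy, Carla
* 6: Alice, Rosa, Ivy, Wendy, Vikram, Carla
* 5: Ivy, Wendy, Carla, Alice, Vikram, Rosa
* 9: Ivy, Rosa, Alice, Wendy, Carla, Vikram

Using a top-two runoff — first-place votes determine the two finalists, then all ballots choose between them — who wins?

Ivy

Round 1 first-place votes: Wendy 0, Rosa 0, Vikram 0, Ivy 14, Carla 8, Alice 16. Alice and Ivy advance.
Runoff: Alice is ranked above Ivy on 16 ballots, Ivy above Alice on 22.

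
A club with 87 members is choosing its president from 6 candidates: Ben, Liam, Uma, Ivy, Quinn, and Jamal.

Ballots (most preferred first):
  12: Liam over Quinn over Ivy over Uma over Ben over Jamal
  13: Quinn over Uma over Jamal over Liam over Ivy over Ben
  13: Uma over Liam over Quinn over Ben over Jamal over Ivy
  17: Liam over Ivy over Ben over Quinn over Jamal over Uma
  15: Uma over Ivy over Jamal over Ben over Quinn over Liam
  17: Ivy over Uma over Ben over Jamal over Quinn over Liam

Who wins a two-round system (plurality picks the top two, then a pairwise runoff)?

Round 1 first-place votes: Ben 0, Liam 29, Uma 28, Ivy 17, Quinn 13, Jamal 0. Liam and Uma advance.
Runoff: Liam is ranked above Uma on 29 ballots, Uma above Liam on 58.

Uma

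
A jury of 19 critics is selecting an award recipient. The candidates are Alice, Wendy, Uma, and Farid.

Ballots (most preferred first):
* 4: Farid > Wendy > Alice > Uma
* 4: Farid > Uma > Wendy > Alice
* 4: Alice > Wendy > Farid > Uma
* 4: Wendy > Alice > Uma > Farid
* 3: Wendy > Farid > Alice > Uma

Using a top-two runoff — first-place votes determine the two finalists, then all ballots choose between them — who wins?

Wendy

Round 1 first-place votes: Alice 4, Wendy 7, Uma 0, Farid 8. Farid and Wendy advance.
Runoff: Farid is ranked above Wendy on 8 ballots, Wendy above Farid on 11.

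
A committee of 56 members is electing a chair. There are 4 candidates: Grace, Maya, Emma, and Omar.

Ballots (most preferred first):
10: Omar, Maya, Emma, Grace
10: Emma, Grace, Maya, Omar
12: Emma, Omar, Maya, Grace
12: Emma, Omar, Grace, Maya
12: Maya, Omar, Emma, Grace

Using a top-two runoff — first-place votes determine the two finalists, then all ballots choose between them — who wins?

Emma

Round 1 first-place votes: Grace 0, Maya 12, Emma 34, Omar 10. Emma and Maya advance.
Runoff: Emma is ranked above Maya on 34 ballots, Maya above Emma on 22.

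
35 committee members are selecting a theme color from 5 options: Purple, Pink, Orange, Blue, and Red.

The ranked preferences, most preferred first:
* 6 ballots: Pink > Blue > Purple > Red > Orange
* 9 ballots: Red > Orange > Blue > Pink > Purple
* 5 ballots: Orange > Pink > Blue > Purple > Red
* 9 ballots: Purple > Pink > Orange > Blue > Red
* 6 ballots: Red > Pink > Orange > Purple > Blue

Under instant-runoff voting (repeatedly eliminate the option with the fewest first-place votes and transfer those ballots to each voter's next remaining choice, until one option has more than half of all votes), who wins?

Pink

Round 1: Purple 9, Pink 6, Orange 5, Blue 0, Red 15. Blue eliminated.
Round 2: Purple 9, Pink 6, Orange 5, Red 15. Orange eliminated.
Round 3: Purple 9, Pink 11, Red 15. Purple eliminated.
Round 4: Pink 20, Red 15. Pink has a majority (≥18).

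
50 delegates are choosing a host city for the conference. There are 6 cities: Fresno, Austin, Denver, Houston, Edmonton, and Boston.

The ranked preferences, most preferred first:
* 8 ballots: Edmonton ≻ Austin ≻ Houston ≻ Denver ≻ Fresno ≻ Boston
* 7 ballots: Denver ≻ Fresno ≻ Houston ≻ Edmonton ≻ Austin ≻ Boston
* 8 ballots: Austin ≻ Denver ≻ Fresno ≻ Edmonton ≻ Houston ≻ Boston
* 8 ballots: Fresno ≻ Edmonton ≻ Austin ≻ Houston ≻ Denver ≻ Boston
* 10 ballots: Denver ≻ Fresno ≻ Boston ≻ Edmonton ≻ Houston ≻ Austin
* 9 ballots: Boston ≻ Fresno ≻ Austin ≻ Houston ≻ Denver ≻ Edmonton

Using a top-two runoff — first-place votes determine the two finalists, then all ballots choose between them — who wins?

Round 1 first-place votes: Fresno 8, Austin 8, Denver 17, Houston 0, Edmonton 8, Boston 9. Denver and Boston advance.
Runoff: Denver is ranked above Boston on 41 ballots, Boston above Denver on 9.

Denver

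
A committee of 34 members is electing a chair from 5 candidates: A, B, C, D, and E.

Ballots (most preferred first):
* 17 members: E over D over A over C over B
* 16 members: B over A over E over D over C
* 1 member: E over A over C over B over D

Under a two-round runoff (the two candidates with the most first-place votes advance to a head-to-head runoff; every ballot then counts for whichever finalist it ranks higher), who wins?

E

Round 1 first-place votes: A 0, B 16, C 0, D 0, E 18. E and B advance.
Runoff: E is ranked above B on 18 ballots, B above E on 16.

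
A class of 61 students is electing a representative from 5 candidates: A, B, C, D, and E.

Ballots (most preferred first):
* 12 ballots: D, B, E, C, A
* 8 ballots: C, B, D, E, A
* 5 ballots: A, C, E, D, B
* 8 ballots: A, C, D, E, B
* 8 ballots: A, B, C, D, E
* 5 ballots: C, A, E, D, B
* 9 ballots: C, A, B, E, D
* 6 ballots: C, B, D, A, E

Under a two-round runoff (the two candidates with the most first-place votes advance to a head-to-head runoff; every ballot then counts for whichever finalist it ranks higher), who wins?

Round 1 first-place votes: A 21, B 0, C 28, D 12, E 0. C and A advance.
Runoff: C is ranked above A on 40 ballots, A above C on 21.

C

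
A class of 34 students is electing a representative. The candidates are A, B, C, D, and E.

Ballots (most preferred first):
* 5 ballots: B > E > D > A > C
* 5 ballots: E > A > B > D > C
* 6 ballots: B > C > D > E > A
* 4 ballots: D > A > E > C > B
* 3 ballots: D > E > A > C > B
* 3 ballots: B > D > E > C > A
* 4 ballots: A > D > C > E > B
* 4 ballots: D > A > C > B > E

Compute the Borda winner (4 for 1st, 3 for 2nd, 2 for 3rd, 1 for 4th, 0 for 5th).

A: 5×1 + 5×3 + 6×0 + 4×3 + 3×2 + 3×0 + 4×4 + 4×3 = 66
B: 5×4 + 5×2 + 6×4 + 4×0 + 3×0 + 3×4 + 4×0 + 4×1 = 70
C: 5×0 + 5×0 + 6×3 + 4×1 + 3×1 + 3×1 + 4×2 + 4×2 = 44
D: 5×2 + 5×1 + 6×2 + 4×4 + 3×4 + 3×3 + 4×3 + 4×4 = 92
E: 5×3 + 5×4 + 6×1 + 4×2 + 3×3 + 3×2 + 4×1 + 4×0 = 68

D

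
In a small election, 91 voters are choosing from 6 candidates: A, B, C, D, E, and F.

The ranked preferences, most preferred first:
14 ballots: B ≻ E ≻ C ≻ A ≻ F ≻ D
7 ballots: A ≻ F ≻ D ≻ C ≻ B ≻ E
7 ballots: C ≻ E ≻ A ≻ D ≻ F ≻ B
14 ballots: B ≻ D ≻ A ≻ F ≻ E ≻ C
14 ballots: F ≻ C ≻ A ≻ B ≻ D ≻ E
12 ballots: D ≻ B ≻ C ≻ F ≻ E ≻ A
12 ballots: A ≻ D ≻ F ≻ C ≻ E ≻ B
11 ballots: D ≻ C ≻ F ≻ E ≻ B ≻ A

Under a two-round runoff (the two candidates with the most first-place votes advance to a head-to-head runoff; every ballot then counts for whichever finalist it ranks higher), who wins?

D

Round 1 first-place votes: A 19, B 28, C 7, D 23, E 0, F 14. B and D advance.
Runoff: B is ranked above D on 42 ballots, D above B on 49.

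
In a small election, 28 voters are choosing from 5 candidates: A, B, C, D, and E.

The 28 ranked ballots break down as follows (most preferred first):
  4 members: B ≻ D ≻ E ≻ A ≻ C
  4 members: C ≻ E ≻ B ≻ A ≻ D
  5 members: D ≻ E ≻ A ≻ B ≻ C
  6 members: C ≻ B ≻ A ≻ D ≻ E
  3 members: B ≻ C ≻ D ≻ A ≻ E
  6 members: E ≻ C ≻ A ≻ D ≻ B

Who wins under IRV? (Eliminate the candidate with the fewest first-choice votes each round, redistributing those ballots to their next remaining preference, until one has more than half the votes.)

E

Round 1: A 0, B 7, C 10, D 5, E 6. A eliminated.
Round 2: B 7, C 10, D 5, E 6. D eliminated.
Round 3: B 7, C 10, E 11. B eliminated.
Round 4: C 13, E 15. E has a majority (≥15).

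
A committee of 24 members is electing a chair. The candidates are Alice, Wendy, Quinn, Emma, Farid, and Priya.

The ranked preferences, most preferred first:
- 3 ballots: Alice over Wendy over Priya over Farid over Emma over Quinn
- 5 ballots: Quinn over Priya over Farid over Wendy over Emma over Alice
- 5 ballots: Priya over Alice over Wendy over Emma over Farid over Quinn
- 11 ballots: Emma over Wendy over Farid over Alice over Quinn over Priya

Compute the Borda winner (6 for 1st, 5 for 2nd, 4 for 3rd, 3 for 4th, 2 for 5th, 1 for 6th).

Wendy

Alice: 3×6 + 5×1 + 5×5 + 11×3 = 81
Wendy: 3×5 + 5×3 + 5×4 + 11×5 = 105
Quinn: 3×1 + 5×6 + 5×1 + 11×2 = 60
Emma: 3×2 + 5×2 + 5×3 + 11×6 = 97
Farid: 3×3 + 5×4 + 5×2 + 11×4 = 83
Priya: 3×4 + 5×5 + 5×6 + 11×1 = 78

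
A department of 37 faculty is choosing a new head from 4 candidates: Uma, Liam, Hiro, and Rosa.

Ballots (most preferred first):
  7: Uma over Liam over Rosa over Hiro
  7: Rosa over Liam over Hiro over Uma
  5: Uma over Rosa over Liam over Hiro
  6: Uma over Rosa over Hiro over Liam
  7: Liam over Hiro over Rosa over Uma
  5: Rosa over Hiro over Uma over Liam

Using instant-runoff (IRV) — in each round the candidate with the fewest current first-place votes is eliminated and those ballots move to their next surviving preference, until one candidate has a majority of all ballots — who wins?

Rosa

Round 1: Uma 18, Liam 7, Hiro 0, Rosa 12. Hiro eliminated.
Round 2: Uma 18, Liam 7, Rosa 12. Liam eliminated.
Round 3: Uma 18, Rosa 19. Rosa has a majority (≥19).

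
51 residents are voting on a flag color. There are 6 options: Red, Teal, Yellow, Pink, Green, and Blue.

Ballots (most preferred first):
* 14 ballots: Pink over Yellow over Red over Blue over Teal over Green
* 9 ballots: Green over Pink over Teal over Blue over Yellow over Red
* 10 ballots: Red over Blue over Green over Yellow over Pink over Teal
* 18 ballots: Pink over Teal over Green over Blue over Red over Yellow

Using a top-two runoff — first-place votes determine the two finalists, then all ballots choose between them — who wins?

Round 1 first-place votes: Red 10, Teal 0, Yellow 0, Pink 32, Green 9, Blue 0. Pink and Red advance.
Runoff: Pink is ranked above Red on 41 ballots, Red above Pink on 10.

Pink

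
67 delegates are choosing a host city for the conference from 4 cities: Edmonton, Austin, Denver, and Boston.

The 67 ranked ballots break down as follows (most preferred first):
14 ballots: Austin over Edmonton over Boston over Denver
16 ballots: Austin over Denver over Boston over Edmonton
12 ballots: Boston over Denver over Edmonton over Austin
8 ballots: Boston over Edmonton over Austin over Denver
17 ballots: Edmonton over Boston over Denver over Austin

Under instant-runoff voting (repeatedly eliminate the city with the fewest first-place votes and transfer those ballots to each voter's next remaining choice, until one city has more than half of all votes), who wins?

Round 1: Edmonton 17, Austin 30, Denver 0, Boston 20. Denver eliminated.
Round 2: Edmonton 17, Austin 30, Boston 20. Edmonton eliminated.
Round 3: Austin 30, Boston 37. Boston has a majority (≥34).

Boston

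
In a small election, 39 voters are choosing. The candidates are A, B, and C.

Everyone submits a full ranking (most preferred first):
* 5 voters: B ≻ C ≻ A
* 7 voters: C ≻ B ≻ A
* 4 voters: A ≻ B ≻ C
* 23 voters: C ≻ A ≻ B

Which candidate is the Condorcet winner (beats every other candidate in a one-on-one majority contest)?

C

C vs A: 35–4
C vs B: 30–9
C beats every other candidate.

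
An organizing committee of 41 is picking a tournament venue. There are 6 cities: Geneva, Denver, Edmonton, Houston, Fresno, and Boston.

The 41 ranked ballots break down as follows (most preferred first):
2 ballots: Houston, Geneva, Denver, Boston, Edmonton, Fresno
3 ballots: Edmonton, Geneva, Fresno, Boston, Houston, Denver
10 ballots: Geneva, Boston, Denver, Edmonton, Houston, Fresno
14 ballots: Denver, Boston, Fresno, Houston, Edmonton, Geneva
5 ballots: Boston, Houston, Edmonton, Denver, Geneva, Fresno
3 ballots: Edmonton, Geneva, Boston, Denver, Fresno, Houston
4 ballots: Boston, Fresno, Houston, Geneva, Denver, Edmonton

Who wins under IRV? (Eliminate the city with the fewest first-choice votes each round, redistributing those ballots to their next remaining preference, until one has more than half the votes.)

Geneva

Round 1: Geneva 10, Denver 14, Edmonton 6, Houston 2, Fresno 0, Boston 9. Fresno eliminated.
Round 2: Geneva 10, Denver 14, Edmonton 6, Houston 2, Boston 9. Houston eliminated.
Round 3: Geneva 12, Denver 14, Edmonton 6, Boston 9. Edmonton eliminated.
Round 4: Geneva 18, Denver 14, Boston 9. Boston eliminated.
Round 5: Geneva 22, Denver 19. Geneva has a majority (≥21).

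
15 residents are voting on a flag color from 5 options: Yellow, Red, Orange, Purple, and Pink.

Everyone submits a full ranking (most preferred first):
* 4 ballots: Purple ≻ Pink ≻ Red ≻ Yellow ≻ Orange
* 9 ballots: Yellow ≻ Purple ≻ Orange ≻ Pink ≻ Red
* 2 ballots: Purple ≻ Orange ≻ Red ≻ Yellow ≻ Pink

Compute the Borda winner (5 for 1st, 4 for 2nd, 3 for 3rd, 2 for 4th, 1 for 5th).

Purple

Yellow: 4×2 + 9×5 + 2×2 = 57
Red: 4×3 + 9×1 + 2×3 = 27
Orange: 4×1 + 9×3 + 2×4 = 39
Purple: 4×5 + 9×4 + 2×5 = 66
Pink: 4×4 + 9×2 + 2×1 = 36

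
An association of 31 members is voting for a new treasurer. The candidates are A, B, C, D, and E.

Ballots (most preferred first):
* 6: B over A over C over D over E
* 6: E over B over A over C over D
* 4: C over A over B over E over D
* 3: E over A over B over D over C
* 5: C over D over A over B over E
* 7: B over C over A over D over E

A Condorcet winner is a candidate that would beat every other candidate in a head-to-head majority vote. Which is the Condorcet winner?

B vs A: 19–12
B vs C: 22–9
B vs D: 26–5
B vs E: 22–9
B beats every other candidate.

B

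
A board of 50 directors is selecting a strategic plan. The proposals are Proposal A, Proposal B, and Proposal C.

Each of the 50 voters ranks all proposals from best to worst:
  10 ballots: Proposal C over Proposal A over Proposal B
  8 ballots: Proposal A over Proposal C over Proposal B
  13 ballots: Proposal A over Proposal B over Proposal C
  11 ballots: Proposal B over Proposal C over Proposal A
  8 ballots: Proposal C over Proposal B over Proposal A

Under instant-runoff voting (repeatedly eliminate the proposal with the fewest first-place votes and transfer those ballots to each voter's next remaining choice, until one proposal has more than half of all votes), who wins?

Proposal C

Round 1: Proposal A 21, Proposal B 11, Proposal C 18. Proposal B eliminated.
Round 2: Proposal A 21, Proposal C 29. Proposal C has a majority (≥26).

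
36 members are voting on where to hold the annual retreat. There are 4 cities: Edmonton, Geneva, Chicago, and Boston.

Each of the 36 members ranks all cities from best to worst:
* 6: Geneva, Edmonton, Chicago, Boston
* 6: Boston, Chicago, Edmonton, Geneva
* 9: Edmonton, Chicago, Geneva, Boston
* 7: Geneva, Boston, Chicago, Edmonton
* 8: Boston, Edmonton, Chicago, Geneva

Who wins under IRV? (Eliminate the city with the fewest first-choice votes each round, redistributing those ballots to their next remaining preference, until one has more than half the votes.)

Geneva

Round 1: Edmonton 9, Geneva 13, Chicago 0, Boston 14. Chicago eliminated.
Round 2: Edmonton 9, Geneva 13, Boston 14. Edmonton eliminated.
Round 3: Geneva 22, Boston 14. Geneva has a majority (≥19).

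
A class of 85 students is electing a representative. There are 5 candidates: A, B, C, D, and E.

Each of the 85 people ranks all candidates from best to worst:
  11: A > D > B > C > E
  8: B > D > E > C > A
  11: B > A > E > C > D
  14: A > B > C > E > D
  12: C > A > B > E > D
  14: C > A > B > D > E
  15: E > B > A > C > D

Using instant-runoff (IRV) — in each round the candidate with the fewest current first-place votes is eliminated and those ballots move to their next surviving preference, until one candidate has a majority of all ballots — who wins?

B

Round 1: A 25, B 19, C 26, D 0, E 15. D eliminated.
Round 2: A 25, B 19, C 26, E 15. E eliminated.
Round 3: A 25, B 34, C 26. A eliminated.
Round 4: B 59, C 26. B has a majority (≥43).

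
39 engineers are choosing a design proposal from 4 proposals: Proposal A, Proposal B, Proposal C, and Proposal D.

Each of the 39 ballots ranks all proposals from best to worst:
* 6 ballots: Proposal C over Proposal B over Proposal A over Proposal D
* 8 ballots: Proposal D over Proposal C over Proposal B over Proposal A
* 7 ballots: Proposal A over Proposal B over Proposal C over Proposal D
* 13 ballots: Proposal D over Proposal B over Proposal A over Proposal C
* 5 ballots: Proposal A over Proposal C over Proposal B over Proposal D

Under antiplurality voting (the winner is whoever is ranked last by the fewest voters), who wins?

Last-place votes: Proposal A 8, Proposal B 0, Proposal C 13, Proposal D 18.

Proposal B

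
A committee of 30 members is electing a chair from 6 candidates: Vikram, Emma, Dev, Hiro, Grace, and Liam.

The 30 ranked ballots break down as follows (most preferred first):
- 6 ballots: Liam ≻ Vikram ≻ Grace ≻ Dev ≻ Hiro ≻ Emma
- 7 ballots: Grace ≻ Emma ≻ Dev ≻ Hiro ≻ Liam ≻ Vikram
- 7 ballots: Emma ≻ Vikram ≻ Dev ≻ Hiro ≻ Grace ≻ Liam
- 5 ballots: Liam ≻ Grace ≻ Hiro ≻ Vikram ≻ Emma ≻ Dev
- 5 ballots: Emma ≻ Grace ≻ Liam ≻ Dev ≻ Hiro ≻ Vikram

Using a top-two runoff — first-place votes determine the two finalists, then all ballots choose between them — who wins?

Round 1 first-place votes: Vikram 0, Emma 12, Dev 0, Hiro 0, Grace 7, Liam 11. Emma and Liam advance.
Runoff: Emma is ranked above Liam on 19 ballots, Liam above Emma on 11.

Emma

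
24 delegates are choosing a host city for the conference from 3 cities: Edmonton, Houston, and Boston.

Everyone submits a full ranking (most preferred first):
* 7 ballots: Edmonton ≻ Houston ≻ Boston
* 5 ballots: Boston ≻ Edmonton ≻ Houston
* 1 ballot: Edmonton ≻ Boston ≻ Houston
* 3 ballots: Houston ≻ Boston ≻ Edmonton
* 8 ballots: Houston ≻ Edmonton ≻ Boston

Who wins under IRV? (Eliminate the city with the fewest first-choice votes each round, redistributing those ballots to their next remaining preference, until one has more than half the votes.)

Edmonton

Round 1: Edmonton 8, Houston 11, Boston 5. Boston eliminated.
Round 2: Edmonton 13, Houston 11. Edmonton has a majority (≥13).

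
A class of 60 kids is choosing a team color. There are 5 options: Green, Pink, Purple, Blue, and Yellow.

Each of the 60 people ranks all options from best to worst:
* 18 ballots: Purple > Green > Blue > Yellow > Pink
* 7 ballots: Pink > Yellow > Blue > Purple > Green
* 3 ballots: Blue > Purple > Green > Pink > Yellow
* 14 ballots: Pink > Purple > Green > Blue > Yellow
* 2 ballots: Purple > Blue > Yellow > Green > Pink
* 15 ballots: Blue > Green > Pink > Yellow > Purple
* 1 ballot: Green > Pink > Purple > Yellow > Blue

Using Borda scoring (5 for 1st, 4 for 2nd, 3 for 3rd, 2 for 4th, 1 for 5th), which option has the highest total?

Green: 18×4 + 7×1 + 3×3 + 14×3 + 2×2 + 15×4 + 1×5 = 199
Pink: 18×1 + 7×5 + 3×2 + 14×5 + 2×1 + 15×3 + 1×4 = 180
Purple: 18×5 + 7×2 + 3×4 + 14×4 + 2×5 + 15×1 + 1×3 = 200
Blue: 18×3 + 7×3 + 3×5 + 14×2 + 2×4 + 15×5 + 1×1 = 202
Yellow: 18×2 + 7×4 + 3×1 + 14×1 + 2×3 + 15×2 + 1×2 = 119

Blue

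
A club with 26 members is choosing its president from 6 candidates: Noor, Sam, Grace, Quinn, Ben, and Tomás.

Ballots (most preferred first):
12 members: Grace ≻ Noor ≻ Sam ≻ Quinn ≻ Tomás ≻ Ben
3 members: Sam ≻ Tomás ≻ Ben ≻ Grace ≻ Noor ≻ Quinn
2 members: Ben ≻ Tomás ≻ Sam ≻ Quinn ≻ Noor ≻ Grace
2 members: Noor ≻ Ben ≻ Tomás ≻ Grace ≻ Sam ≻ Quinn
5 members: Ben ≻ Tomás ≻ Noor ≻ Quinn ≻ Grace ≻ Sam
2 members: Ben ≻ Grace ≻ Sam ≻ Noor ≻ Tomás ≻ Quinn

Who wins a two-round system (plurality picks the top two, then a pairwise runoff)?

Round 1 first-place votes: Noor 2, Sam 3, Grace 12, Quinn 0, Ben 9, Tomás 0. Grace and Ben advance.
Runoff: Grace is ranked above Ben on 12 ballots, Ben above Grace on 14.

Ben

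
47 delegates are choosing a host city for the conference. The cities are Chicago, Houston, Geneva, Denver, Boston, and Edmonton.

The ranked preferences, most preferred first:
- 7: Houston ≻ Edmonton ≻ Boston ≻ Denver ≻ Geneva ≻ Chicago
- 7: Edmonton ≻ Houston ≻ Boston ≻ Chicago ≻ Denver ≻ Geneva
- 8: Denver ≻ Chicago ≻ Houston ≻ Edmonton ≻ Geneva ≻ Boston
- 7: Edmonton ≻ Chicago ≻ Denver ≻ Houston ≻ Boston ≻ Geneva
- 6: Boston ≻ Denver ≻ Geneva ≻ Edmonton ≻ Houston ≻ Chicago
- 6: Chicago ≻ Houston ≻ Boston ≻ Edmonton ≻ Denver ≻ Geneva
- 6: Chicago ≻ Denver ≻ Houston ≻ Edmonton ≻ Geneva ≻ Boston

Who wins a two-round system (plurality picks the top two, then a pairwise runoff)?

Edmonton

Round 1 first-place votes: Chicago 12, Houston 7, Geneva 0, Denver 8, Boston 6, Edmonton 14. Edmonton and Chicago advance.
Runoff: Edmonton is ranked above Chicago on 27 ballots, Chicago above Edmonton on 20.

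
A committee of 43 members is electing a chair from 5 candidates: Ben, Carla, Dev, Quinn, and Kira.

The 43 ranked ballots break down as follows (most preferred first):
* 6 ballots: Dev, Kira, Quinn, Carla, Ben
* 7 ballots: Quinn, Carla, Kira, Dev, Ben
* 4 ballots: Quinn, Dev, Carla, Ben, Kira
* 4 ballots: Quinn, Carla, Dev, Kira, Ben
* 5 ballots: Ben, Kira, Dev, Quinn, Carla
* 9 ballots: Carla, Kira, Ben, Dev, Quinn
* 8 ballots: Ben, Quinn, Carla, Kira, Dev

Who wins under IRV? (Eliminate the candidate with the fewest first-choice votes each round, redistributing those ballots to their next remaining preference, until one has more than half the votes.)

Ben

Round 1: Ben 13, Carla 9, Dev 6, Quinn 15, Kira 0. Kira eliminated.
Round 2: Ben 13, Carla 9, Dev 6, Quinn 15. Dev eliminated.
Round 3: Ben 13, Carla 9, Quinn 21. Carla eliminated.
Round 4: Ben 22, Quinn 21. Ben has a majority (≥22).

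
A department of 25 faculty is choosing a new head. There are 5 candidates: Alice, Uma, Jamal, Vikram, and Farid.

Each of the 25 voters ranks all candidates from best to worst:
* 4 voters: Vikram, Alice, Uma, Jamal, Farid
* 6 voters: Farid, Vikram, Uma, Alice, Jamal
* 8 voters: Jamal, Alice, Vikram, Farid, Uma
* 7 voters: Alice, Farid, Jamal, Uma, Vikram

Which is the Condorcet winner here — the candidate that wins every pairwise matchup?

Alice vs Uma: 19–6
Alice vs Jamal: 17–8
Alice vs Vikram: 15–10
Alice vs Farid: 19–6
Alice beats every other candidate.

Alice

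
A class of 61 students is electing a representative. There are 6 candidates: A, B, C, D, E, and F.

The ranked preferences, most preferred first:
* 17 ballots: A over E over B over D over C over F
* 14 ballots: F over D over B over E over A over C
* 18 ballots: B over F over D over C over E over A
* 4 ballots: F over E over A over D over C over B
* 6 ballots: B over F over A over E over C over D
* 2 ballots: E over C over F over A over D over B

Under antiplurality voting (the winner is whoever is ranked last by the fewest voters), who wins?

Last-place votes: A 18, B 6, C 14, D 6, E 0, F 17.

E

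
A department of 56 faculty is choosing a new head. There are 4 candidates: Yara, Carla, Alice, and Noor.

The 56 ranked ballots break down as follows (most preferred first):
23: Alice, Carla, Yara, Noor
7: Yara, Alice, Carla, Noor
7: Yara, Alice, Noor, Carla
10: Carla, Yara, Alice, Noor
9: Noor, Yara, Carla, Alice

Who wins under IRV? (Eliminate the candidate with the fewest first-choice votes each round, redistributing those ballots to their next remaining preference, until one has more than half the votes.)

Yara

Round 1: Yara 14, Carla 10, Alice 23, Noor 9. Noor eliminated.
Round 2: Yara 23, Carla 10, Alice 23. Carla eliminated.
Round 3: Yara 33, Alice 23. Yara has a majority (≥29).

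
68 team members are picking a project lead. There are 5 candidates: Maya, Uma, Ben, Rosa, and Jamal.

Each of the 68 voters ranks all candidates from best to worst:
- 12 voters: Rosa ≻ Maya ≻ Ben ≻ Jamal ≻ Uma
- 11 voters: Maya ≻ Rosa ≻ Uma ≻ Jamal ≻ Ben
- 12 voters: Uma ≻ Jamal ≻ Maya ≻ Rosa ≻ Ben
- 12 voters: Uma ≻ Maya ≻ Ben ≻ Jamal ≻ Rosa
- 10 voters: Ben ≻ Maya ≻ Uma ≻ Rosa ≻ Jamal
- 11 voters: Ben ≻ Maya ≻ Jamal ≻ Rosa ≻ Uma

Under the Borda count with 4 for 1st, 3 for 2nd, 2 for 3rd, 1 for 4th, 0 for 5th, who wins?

Maya

Maya: 12×3 + 11×4 + 12×2 + 12×3 + 10×3 + 11×3 = 203
Uma: 12×0 + 11×2 + 12×4 + 12×4 + 10×2 + 11×0 = 138
Ben: 12×2 + 11×0 + 12×0 + 12×2 + 10×4 + 11×4 = 132
Rosa: 12×4 + 11×3 + 12×1 + 12×0 + 10×1 + 11×1 = 114
Jamal: 12×1 + 11×1 + 12×3 + 12×1 + 10×0 + 11×2 = 93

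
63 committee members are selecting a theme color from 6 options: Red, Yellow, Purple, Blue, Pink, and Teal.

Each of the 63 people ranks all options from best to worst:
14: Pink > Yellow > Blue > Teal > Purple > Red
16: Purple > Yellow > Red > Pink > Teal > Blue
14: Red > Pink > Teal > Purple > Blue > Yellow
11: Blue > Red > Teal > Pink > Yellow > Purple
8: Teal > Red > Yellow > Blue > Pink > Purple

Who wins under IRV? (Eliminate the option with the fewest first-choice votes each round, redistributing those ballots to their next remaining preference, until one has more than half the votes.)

Round 1: Red 14, Yellow 0, Purple 16, Blue 11, Pink 14, Teal 8. Yellow eliminated.
Round 2: Red 14, Purple 16, Blue 11, Pink 14, Teal 8. Teal eliminated.
Round 3: Red 22, Purple 16, Blue 11, Pink 14. Blue eliminated.
Round 4: Red 33, Purple 16, Pink 14. Red has a majority (≥32).

Red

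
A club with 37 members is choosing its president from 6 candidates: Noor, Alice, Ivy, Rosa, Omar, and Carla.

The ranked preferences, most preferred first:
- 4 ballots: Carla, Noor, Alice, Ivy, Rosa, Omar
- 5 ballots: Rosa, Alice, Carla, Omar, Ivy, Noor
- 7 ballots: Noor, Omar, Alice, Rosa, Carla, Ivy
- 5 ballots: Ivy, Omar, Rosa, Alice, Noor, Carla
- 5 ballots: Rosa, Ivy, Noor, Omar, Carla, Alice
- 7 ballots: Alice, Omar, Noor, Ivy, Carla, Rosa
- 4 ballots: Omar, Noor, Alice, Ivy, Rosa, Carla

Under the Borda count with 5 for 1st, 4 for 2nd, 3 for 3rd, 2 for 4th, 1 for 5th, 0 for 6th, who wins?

Noor: 4×4 + 5×0 + 7×5 + 5×1 + 5×3 + 7×3 + 4×4 = 108
Alice: 4×3 + 5×4 + 7×3 + 5×2 + 5×0 + 7×5 + 4×3 = 110
Ivy: 4×2 + 5×1 + 7×0 + 5×5 + 5×4 + 7×2 + 4×2 = 80
Rosa: 4×1 + 5×5 + 7×2 + 5×3 + 5×5 + 7×0 + 4×1 = 87
Omar: 4×0 + 5×2 + 7×4 + 5×4 + 5×2 + 7×4 + 4×5 = 116
Carla: 4×5 + 5×3 + 7×1 + 5×0 + 5×1 + 7×1 + 4×0 = 54

Omar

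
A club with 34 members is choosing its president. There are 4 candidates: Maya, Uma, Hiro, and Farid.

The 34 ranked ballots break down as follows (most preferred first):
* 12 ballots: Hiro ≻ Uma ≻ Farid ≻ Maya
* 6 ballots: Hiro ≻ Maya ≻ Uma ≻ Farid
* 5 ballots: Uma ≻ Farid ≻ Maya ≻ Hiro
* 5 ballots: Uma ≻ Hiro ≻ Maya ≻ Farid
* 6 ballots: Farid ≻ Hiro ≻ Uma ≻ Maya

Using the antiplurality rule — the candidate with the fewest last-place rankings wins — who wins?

Last-place votes: Maya 18, Uma 0, Hiro 5, Farid 11.

Uma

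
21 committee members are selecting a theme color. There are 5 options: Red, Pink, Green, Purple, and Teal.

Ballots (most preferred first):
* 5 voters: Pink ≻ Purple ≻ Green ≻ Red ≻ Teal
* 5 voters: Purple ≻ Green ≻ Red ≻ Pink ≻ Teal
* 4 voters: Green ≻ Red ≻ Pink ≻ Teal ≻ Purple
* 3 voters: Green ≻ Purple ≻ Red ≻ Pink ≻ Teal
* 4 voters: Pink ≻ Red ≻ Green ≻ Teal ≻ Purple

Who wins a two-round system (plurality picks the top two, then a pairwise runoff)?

Round 1 first-place votes: Red 0, Pink 9, Green 7, Purple 5, Teal 0. Pink and Green advance.
Runoff: Pink is ranked above Green on 9 ballots, Green above Pink on 12.

Green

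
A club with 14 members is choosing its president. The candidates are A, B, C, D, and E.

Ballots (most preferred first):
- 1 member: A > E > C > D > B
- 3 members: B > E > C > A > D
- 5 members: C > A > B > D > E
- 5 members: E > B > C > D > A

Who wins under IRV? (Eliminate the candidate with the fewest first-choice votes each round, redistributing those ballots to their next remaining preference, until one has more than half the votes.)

Round 1: A 1, B 3, C 5, D 0, E 5. D eliminated.
Round 2: A 1, B 3, C 5, E 5. A eliminated.
Round 3: B 3, C 5, E 6. B eliminated.
Round 4: C 5, E 9. E has a majority (≥8).

E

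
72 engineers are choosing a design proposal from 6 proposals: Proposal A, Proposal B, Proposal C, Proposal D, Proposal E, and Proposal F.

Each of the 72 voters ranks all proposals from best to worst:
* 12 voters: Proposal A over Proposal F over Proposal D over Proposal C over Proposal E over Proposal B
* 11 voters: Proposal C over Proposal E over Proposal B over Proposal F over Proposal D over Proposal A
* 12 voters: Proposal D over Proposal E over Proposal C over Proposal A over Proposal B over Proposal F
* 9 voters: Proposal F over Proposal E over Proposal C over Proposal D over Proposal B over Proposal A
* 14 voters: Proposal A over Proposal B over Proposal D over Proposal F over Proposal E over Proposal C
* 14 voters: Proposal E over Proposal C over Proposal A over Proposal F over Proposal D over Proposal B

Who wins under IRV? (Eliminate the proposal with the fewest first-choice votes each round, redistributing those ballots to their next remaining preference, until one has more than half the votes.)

Round 1: Proposal A 26, Proposal B 0, Proposal C 11, Proposal D 12, Proposal E 14, Proposal F 9. Proposal B eliminated.
Round 2: Proposal A 26, Proposal C 11, Proposal D 12, Proposal E 14, Proposal F 9. Proposal F eliminated.
Round 3: Proposal A 26, Proposal C 11, Proposal D 12, Proposal E 23. Proposal C eliminated.
Round 4: Proposal A 26, Proposal D 12, Proposal E 34. Proposal D eliminated.
Round 5: Proposal A 26, Proposal E 46. Proposal E has a majority (≥37).

Proposal E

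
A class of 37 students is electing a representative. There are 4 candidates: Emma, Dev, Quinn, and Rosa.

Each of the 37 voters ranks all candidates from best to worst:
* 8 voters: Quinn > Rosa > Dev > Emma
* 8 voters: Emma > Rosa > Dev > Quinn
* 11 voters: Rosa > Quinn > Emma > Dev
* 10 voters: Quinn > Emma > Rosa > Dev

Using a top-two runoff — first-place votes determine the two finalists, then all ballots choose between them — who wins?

Rosa

Round 1 first-place votes: Emma 8, Dev 0, Quinn 18, Rosa 11. Quinn and Rosa advance.
Runoff: Quinn is ranked above Rosa on 18 ballots, Rosa above Quinn on 19.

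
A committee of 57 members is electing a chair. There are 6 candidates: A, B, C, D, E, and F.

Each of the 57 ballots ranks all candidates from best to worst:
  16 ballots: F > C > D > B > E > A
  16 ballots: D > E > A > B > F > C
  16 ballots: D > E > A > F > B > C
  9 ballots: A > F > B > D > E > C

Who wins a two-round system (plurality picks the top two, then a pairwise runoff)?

D

Round 1 first-place votes: A 9, B 0, C 0, D 32, E 0, F 16. D and F advance.
Runoff: D is ranked above F on 32 ballots, F above D on 25.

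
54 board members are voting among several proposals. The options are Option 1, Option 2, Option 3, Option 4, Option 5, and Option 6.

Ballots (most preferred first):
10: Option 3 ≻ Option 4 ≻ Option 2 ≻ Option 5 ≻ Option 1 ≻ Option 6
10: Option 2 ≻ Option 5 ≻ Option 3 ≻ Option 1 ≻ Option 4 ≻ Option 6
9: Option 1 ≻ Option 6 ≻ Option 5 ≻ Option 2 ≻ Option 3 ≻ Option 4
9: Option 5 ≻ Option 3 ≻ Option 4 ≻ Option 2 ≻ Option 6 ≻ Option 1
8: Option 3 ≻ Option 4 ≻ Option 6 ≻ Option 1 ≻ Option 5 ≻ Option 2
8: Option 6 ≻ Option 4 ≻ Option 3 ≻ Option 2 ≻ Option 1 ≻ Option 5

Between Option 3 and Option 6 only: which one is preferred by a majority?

Option 3

Option 3 is ranked above Option 6 on 37 ballots; Option 6 above Option 3 on 17.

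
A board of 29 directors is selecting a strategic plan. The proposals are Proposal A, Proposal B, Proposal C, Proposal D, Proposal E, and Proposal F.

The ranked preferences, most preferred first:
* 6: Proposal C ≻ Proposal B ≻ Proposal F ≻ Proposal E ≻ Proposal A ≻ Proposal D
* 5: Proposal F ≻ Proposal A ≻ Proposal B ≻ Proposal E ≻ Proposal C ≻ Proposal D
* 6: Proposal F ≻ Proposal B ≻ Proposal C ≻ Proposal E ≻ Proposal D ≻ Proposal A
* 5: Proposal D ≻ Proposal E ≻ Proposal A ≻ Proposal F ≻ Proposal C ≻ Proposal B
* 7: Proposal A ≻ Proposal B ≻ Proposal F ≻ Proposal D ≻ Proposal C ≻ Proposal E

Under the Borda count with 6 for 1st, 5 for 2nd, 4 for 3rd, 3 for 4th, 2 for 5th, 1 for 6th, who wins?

Proposal F

Proposal A: 6×2 + 5×5 + 6×1 + 5×4 + 7×6 = 105
Proposal B: 6×5 + 5×4 + 6×5 + 5×1 + 7×5 = 120
Proposal C: 6×6 + 5×2 + 6×4 + 5×2 + 7×2 = 94
Proposal D: 6×1 + 5×1 + 6×2 + 5×6 + 7×3 = 74
Proposal E: 6×3 + 5×3 + 6×3 + 5×5 + 7×1 = 83
Proposal F: 6×4 + 5×6 + 6×6 + 5×3 + 7×4 = 133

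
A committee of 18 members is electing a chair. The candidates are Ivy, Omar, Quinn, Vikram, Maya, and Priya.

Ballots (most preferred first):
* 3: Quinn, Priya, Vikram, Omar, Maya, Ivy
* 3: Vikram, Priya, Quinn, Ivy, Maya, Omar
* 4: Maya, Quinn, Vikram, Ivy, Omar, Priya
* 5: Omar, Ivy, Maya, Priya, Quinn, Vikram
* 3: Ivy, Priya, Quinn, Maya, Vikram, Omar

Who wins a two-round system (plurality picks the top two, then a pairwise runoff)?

Maya

Round 1 first-place votes: Ivy 3, Omar 5, Quinn 3, Vikram 3, Maya 4, Priya 0. Omar and Maya advance.
Runoff: Omar is ranked above Maya on 8 ballots, Maya above Omar on 10.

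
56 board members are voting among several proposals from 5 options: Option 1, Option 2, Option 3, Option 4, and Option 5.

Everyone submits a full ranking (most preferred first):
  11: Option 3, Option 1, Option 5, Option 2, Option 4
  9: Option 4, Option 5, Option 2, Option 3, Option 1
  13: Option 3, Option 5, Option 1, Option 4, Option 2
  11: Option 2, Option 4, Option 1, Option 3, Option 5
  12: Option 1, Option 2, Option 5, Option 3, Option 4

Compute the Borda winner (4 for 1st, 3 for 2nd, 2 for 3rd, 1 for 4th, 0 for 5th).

Option 1: 11×3 + 9×0 + 13×2 + 11×2 + 12×4 = 129
Option 2: 11×1 + 9×2 + 13×0 + 11×4 + 12×3 = 109
Option 3: 11×4 + 9×1 + 13×4 + 11×1 + 12×1 = 128
Option 4: 11×0 + 9×4 + 13×1 + 11×3 + 12×0 = 82
Option 5: 11×2 + 9×3 + 13×3 + 11×0 + 12×2 = 112

Option 1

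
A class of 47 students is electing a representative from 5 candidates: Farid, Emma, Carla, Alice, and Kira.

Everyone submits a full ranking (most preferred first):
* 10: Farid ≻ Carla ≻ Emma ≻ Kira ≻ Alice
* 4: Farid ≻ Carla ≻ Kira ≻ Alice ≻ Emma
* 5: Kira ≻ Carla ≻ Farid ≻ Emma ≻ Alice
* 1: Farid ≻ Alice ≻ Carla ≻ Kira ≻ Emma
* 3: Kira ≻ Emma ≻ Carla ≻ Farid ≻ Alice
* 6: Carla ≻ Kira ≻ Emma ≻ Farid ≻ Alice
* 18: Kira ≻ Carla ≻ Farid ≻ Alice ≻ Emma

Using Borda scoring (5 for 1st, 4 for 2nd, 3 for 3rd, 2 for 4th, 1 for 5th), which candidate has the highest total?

Carla

Farid: 10×5 + 4×5 + 5×3 + 1×5 + 3×2 + 6×2 + 18×3 = 162
Emma: 10×3 + 4×1 + 5×2 + 1×1 + 3×4 + 6×3 + 18×1 = 93
Carla: 10×4 + 4×4 + 5×4 + 1×3 + 3×3 + 6×5 + 18×4 = 190
Alice: 10×1 + 4×2 + 5×1 + 1×4 + 3×1 + 6×1 + 18×2 = 72
Kira: 10×2 + 4×3 + 5×5 + 1×2 + 3×5 + 6×4 + 18×5 = 188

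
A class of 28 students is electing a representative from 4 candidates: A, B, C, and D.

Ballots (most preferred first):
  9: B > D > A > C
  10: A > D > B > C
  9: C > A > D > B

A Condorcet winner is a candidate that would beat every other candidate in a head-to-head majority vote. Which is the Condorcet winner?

A vs B: 19–9
A vs C: 19–9
A vs D: 19–9
A beats every other candidate.

A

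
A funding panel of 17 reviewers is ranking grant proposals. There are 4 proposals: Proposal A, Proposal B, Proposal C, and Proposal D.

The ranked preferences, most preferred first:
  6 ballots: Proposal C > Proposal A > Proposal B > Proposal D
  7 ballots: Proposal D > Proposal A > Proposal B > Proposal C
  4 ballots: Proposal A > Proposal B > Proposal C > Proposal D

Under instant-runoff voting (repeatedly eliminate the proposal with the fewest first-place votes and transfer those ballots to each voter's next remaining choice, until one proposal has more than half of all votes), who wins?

Round 1: Proposal A 4, Proposal B 0, Proposal C 6, Proposal D 7. Proposal B eliminated.
Round 2: Proposal A 4, Proposal C 6, Proposal D 7. Proposal A eliminated.
Round 3: Proposal C 10, Proposal D 7. Proposal C has a majority (≥9).

Proposal C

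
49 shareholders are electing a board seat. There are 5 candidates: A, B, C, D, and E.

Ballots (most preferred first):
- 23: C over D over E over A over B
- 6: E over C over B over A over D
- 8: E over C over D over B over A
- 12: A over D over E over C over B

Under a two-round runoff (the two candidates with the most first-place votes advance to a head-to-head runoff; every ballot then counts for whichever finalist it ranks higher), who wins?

E

Round 1 first-place votes: A 12, B 0, C 23, D 0, E 14. C and E advance.
Runoff: C is ranked above E on 23 ballots, E above C on 26.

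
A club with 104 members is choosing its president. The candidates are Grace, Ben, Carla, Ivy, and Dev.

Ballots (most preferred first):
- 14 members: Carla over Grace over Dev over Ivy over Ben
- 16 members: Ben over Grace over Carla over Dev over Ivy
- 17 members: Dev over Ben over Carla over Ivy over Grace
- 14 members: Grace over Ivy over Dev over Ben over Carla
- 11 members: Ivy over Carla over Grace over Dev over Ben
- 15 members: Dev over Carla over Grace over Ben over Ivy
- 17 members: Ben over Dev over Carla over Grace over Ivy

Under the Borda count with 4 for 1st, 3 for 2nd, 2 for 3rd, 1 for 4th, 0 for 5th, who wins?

Grace: 14×3 + 16×3 + 17×0 + 14×4 + 11×2 + 15×2 + 17×1 = 215
Ben: 14×0 + 16×4 + 17×3 + 14×1 + 11×0 + 15×1 + 17×4 = 212
Carla: 14×4 + 16×2 + 17×2 + 14×0 + 11×3 + 15×3 + 17×2 = 234
Ivy: 14×1 + 16×0 + 17×1 + 14×3 + 11×4 + 15×0 + 17×0 = 117
Dev: 14×2 + 16×1 + 17×4 + 14×2 + 11×1 + 15×4 + 17×3 = 262

Dev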